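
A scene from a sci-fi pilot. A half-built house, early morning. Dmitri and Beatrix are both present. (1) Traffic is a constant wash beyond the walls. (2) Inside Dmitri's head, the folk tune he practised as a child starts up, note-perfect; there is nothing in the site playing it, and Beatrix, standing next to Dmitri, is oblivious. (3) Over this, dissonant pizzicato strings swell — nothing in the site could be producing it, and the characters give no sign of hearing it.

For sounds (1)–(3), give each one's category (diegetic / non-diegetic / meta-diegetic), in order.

diegetic, meta-diegetic, non-diegetic

(1) it's the actual ambient sound of the location → diegetic.
(2) is meta-diegetic: remembered music, private to Dmitri — Beatrix is oblivious because it isn't in the room.
Sound (3): it has no source in the story world and no character can hear it — it's underscore, so non-diegetic.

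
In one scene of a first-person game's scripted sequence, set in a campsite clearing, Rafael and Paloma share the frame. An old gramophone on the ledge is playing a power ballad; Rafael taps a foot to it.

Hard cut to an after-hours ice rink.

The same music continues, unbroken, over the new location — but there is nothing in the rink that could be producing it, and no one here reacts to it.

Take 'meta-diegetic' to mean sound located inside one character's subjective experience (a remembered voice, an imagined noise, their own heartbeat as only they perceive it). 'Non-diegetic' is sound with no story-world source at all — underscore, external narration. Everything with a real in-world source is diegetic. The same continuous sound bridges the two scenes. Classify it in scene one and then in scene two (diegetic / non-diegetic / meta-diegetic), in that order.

Scene one: an old gramophone is an on-screen source and Rafael reacts to it → diegetic.
Scene two: there is no source in the rink and no one hears it — it's now underscore → non-diegetic.

diegetic, non-diegetic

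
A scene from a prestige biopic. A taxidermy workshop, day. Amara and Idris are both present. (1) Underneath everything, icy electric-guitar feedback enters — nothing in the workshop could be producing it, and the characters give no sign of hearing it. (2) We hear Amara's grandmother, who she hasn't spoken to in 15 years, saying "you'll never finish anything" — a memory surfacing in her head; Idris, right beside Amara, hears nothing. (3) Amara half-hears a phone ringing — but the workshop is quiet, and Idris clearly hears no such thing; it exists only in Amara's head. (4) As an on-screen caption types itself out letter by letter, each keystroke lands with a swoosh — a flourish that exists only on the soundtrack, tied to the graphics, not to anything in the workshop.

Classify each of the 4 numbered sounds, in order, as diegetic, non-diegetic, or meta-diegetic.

Sound (1): nothing in the workshop produces it and the characters don't hear it — pure soundtrack, so non-diegetic.
Sound (2): the voice is a memory playing only inside Amara's mind; Idris can't hear it, so meta-diegetic.
Sound (3): the sound is imagined by Amara; nothing in the story world is producing it and Idris can't hear it, so meta-diegetic.
Sound (4): it accompanies on-screen graphics, not anything inside the story world, so non-diegetic.

non-diegetic, meta-diegetic, meta-diegetic, non-diegetic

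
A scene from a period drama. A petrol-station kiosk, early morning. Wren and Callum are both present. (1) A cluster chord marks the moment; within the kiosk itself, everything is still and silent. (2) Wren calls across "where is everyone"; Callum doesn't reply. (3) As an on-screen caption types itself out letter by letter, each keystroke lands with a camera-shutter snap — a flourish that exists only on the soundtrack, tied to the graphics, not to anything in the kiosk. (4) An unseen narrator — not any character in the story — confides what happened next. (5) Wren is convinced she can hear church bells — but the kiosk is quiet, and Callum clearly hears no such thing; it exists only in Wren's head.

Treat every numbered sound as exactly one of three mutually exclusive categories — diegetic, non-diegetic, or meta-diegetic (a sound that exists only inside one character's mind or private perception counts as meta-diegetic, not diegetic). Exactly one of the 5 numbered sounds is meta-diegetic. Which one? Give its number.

5

(1) it's a sound-design accent with no in-world source; no one in the scene can hear it → non-diegetic.
(2) is diegetic: Wren is a character speaking aloud in the scene.
Sound (3): the caption isn't part of the story world, so neither is the sound tied to it, so non-diegetic.
(4) is non-diegetic: external voice-over — not a character, not heard by anyone in the scene.
(5) Wren alone 'hears' it — an imagined sound, not present in the space → meta-diegetic.
Only (5) is meta-diegetic.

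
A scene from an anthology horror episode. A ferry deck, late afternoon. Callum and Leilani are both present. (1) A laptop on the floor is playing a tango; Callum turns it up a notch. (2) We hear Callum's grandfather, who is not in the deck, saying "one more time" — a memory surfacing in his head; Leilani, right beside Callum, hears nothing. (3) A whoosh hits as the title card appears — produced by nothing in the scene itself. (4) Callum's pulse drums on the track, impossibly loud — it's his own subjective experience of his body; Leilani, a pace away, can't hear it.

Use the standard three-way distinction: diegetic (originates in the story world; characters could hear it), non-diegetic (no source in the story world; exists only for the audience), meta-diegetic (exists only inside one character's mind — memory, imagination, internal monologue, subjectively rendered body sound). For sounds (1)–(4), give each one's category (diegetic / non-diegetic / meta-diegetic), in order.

diegetic, meta-diegetic, non-diegetic, meta-diegetic

Sound (1): a laptop is a physical source in the scene and Callum reacts to it, so diegetic.
Sound (2): it's Callum's recollection rendered as sound; the other character can't hear it, so meta-diegetic.
Sound (3): nothing in the scene produces it; it's an accent added for the audience, so non-diegetic.
(4) is meta-diegetic: it's Callum's internal bodily sensation rendered as sound; only Callum 'hears' it.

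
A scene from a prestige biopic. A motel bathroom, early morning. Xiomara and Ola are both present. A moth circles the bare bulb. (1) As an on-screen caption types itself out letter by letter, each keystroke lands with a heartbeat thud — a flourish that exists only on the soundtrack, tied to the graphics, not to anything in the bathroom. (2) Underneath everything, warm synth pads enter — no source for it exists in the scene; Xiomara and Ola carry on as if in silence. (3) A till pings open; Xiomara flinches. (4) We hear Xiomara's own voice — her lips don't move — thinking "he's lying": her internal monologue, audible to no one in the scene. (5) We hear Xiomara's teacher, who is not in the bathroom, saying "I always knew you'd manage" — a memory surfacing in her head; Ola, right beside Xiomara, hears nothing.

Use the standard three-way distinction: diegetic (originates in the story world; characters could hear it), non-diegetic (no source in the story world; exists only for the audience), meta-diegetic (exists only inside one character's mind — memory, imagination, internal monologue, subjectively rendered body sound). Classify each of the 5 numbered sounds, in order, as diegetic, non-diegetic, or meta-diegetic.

non-diegetic, non-diegetic, diegetic, meta-diegetic, meta-diegetic

Sound (1): it accompanies on-screen graphics, not anything inside the story world, so non-diegetic.
(2) is non-diegetic: nothing in the bathroom produces it and the characters don't hear it — pure soundtrack.
Sound (3): a till is a real object/event in the scene's world, so diegetic.
Sound (4): it's Xiomara's unspoken thought, heard only by the audience via her subjectivity, so meta-diegetic.
(5) the voice is a memory playing only inside Xiomara's mind; Ola can't hear it → meta-diegetic.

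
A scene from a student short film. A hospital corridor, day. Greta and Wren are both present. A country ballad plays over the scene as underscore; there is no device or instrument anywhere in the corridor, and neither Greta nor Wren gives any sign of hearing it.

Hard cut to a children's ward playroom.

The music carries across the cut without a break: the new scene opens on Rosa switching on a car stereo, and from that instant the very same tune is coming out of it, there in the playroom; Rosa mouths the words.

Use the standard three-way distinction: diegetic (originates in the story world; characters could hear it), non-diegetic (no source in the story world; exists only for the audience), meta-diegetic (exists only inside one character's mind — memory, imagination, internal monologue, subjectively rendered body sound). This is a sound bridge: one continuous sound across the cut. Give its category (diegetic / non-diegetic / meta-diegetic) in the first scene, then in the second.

Scene one: there's no in-world source anywhere and no character hears it — underscore for the audience only → non-diegetic.
Scene two: once Rosa turns on a car stereo, the music has a real source in the story world and Rosa reacts to it → diegetic.

non-diegetic, diegetic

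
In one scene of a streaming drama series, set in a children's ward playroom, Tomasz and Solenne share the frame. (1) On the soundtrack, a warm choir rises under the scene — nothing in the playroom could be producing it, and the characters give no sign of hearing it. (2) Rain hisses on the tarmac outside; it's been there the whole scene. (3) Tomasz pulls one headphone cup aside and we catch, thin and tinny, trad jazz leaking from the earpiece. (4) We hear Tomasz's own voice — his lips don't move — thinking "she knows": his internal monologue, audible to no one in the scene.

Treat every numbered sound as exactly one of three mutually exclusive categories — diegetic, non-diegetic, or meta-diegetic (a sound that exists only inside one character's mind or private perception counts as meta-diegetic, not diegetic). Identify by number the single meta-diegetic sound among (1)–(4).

(1) it has no source in the story world and no character can hear it — it's underscore → non-diegetic.
Sound (2): rain is part of the location's real environment, so diegetic.
(3) the earpiece is a real device on Tomasz's head — source music → diegetic.
Sound (4): Tomasz's thought-voice: a private mental sound no other character can hear, so meta-diegetic.
Only (4) is meta-diegetic.

4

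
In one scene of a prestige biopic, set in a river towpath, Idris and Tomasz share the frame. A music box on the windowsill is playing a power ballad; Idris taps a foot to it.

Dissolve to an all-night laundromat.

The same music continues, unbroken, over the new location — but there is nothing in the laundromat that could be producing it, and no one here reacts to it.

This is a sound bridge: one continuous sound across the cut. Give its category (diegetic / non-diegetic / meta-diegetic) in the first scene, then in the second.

diegetic, non-diegetic

Scene one: a music box is an on-screen source and Idris reacts to it → diegetic.
Scene two: there is no source in the laundromat and no one hears it — it's now underscore → non-diegetic.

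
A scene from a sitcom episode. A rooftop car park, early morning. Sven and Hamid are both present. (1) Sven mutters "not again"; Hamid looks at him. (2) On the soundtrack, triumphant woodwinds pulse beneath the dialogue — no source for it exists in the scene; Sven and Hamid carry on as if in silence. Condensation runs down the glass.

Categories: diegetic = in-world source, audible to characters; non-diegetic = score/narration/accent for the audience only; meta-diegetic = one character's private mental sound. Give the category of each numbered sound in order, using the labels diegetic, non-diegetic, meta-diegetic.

Sound (1): spoken by a character present in the story world, so diegetic.
(2) score with no on-screen or off-screen source; it exists for the audience alone → non-diegetic.

diegetic, non-diegetic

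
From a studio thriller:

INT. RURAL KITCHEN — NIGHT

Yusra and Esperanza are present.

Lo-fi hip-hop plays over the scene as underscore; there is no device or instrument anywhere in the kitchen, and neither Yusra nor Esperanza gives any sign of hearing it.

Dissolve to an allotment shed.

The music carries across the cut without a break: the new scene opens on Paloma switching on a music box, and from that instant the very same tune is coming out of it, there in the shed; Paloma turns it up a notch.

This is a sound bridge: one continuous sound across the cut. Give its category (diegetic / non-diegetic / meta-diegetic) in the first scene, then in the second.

non-diegetic, diegetic

Scene one: there's no in-world source anywhere and no character hears it — underscore for the audience only → non-diegetic.
Scene two: once Paloma turns on a music box, the music has a real source in the story world and Paloma reacts to it → diegetic.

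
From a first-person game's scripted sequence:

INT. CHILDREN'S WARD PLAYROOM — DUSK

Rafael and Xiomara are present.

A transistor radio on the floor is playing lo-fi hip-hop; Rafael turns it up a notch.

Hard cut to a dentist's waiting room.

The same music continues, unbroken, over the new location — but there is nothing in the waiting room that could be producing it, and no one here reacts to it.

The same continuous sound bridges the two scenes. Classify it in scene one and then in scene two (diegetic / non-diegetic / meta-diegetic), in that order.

diegetic, non-diegetic

Scene one: a transistor radio is an on-screen source and Rafael reacts to it → diegetic.
Scene two: there is no source in the waiting room and no one hears it — it's now underscore → non-diegetic.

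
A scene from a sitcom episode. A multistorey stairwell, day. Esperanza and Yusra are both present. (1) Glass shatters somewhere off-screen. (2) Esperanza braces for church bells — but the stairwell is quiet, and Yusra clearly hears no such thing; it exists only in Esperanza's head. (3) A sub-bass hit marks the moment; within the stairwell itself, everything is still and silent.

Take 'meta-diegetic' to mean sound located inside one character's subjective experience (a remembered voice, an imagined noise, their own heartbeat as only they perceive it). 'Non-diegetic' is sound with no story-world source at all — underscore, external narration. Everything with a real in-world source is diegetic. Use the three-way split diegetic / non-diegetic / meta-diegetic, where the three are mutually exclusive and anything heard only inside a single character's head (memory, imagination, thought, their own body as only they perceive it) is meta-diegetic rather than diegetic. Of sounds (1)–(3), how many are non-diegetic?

1

(1) is diegetic: glass is a real object/event in the scene's world.
(2) is meta-diegetic: the sound is imagined by Esperanza; nothing in the story world is producing it and Yusra can't hear it.
Sound (3): it's a sound-design accent with no in-world source; no one in the scene can hear it, so non-diegetic.
So 1 of the 3 is non-diegetic: (3).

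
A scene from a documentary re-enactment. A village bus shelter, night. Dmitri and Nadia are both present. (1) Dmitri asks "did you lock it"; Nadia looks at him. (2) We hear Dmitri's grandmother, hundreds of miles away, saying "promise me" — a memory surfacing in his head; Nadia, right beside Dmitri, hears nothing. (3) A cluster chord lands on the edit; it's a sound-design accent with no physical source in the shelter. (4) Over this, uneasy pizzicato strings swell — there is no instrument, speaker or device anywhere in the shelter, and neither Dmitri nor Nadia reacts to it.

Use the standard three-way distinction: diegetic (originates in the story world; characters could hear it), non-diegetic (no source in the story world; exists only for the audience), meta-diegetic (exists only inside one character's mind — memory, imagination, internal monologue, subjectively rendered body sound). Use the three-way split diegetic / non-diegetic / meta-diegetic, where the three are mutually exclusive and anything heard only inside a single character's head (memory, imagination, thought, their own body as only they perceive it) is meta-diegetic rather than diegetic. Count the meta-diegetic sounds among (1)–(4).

(1) is diegetic: on-screen dialogue — Dmitri speaks and Nadia is there to hear.
Sound (2): a remembered line, private to Dmitri — not present in the room, not audible to Nadia, so meta-diegetic.
(3) nothing in the scene produces it; it's an accent added for the audience → non-diegetic.
(4) nothing in the shelter produces it and the characters don't hear it — pure soundtrack → non-diegetic.
Meta-diegetic: (2) — that's 1.

1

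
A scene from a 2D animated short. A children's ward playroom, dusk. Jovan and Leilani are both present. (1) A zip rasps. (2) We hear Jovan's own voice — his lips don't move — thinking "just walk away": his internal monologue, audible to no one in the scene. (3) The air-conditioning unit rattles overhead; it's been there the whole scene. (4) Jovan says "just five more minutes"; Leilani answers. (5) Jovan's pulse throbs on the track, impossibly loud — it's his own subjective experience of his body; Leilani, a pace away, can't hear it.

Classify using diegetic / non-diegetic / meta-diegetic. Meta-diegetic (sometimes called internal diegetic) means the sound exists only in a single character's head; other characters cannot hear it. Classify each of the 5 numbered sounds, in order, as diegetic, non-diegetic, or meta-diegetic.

diegetic, meta-diegetic, diegetic, diegetic, meta-diegetic

(1) an in-world source (a zip); characters could hear it → diegetic.
(2) it's Jovan's unspoken thought, heard only by the audience via his subjectivity → meta-diegetic.
(3) ambient/room sound belonging to the story's physical space → diegetic.
(4) is diegetic: Jovan is a character speaking aloud in the scene.
Sound (5): point-of-audition from inside Jovan's body; not a sound in the room, so meta-diegetic.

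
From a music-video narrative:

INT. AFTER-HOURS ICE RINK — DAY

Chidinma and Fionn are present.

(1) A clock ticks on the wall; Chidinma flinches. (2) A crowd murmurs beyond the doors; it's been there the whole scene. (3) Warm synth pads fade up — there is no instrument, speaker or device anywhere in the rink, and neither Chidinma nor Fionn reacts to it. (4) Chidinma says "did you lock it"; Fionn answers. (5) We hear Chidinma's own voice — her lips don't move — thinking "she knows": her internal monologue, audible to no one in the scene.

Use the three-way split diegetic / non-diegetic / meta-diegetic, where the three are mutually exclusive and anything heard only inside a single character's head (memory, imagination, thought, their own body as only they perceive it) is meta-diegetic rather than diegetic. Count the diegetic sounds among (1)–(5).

(1) is diegetic: a clock is a real object/event in the scene's world.
Sound (2): ambient/room sound belonging to the story's physical space, so diegetic.
Sound (3): it has no source in the story world and no character can hear it — it's underscore, so non-diegetic.
(4) Chidinma is a character speaking aloud in the scene → diegetic.
(5) is meta-diegetic: Chidinma's thought-voice: a private mental sound no other character can hear.
So 3 of the 5 are diegetic: (1), (2), (4).

3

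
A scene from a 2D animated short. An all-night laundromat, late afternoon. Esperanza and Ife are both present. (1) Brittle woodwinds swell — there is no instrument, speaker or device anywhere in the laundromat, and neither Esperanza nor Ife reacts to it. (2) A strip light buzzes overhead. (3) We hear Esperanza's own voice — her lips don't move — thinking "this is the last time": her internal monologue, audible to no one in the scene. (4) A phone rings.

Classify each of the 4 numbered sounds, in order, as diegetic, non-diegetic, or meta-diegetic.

(1) it has no source in the story world and no character can hear it — it's underscore → non-diegetic.
(2) is diegetic: a strip light is part of the location's real environment.
Sound (3): Esperanza's thought-voice: a private mental sound no other character can hear, so meta-diegetic.
(4) is diegetic: the sound comes from a phone physically present in the location.

non-diegetic, diegetic, meta-diegetic, diegetic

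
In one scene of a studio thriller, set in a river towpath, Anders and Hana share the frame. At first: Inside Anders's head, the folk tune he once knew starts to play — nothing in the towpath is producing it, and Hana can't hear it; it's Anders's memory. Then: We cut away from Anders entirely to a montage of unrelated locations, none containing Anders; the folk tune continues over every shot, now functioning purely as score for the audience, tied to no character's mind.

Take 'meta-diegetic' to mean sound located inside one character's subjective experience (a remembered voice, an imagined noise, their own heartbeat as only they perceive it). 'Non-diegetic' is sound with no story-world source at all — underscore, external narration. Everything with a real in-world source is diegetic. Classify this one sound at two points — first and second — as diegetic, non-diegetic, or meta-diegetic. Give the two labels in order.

First: the music lives inside Anders's mind alone; Hana can't hear it → meta-diegetic.
Second: once it plays over shots Anders isn't in, detached from any character's subjectivity, it's conventional underscore → non-diegetic.

meta-diegetic, non-diegetic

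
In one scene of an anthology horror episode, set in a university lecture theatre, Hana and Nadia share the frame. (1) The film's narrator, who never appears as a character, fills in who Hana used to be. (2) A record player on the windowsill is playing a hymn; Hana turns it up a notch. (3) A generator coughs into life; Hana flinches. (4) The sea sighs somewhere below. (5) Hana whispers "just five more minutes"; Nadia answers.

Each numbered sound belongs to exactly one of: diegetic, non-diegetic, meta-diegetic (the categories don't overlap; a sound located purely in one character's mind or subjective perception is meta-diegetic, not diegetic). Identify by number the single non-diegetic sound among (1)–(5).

(1) commentary laid over the scene from outside the fiction → non-diegetic.
(2) source music from a record player, which exists in the story world → diegetic.
(3) an in-world source (a generator); characters could hear it → diegetic.
(4) is diegetic: the sea is part of the location's real environment.
(5) Hana is a character speaking aloud in the scene → diegetic.
Only (1) is non-diegetic.

1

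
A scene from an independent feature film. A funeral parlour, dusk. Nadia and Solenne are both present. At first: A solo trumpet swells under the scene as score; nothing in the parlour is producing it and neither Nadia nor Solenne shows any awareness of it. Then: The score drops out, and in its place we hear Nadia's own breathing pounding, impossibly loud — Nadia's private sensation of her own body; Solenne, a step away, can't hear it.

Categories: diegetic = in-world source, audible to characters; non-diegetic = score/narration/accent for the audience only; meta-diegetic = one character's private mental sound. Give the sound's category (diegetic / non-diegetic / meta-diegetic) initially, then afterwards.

non-diegetic, meta-diegetic

Initially: underscore with no in-world source, inaudible to the characters → non-diegetic.
Afterwards: the body sound is Nadia's subjective perception alone — Solenne can't hear it → meta-diegetic.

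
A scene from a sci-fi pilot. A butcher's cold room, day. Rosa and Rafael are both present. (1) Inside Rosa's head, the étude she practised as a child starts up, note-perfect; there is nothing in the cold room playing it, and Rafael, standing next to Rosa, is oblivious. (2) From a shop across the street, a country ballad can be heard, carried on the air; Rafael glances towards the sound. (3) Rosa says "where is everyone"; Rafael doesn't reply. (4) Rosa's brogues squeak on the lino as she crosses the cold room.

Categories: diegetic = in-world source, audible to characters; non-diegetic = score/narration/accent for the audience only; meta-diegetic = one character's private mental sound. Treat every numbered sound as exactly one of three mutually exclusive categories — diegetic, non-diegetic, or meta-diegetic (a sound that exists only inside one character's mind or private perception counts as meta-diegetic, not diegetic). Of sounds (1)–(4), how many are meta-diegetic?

Sound (1): remembered music, private to Rosa — Rafael is oblivious because it isn't in the room, so meta-diegetic.
Sound (2): off-screen diegetic: the source is out of frame but still in the story's space, so diegetic.
Sound (3): spoken by a character present in the story world, so diegetic.
(4) is diegetic: a character's body making contact with the set — an in-world sound.
So 1 of the 4 is meta-diegetic: (1).

1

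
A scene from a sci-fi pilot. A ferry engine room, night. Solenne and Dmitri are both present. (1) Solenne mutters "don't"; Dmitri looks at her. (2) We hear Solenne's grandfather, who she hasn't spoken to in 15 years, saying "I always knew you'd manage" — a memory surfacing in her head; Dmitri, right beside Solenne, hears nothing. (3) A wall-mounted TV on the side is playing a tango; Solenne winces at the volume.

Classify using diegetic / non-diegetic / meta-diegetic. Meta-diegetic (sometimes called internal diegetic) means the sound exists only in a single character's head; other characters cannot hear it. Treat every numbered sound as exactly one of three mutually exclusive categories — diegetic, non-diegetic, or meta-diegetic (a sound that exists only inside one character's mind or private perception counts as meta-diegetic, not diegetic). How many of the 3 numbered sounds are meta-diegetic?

(1) on-screen dialogue — Solenne speaks and Dmitri is there to hear → diegetic.
(2) it's Solenne's recollection rendered as sound; the other character can't hear it → meta-diegetic.
(3) a wall-mounted TV is a physical source in the scene and Solenne reacts to it → diegetic.
So 1 of the 3 is meta-diegetic: (2).

1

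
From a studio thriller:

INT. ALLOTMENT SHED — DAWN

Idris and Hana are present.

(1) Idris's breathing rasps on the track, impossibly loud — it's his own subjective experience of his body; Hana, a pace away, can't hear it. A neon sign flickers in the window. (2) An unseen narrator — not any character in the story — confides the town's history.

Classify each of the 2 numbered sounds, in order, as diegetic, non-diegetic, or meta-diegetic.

Sound (1): it's Idris's internal bodily sensation rendered as sound; only Idris 'hears' it, so meta-diegetic.
Sound (2): commentary laid over the scene from outside the fiction, so non-diegetic.

meta-diegetic, non-diegetic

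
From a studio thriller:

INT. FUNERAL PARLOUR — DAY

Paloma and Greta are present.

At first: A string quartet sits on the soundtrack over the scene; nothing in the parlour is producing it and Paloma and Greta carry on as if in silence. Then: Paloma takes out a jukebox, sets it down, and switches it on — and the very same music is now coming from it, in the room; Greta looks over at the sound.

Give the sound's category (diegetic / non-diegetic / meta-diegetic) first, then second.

non-diegetic, diegetic

First: no in-world source exists and no character can hear it — underscore → non-diegetic.
Second: a jukebox is now a real source in the story world and the characters hear it → diegetic.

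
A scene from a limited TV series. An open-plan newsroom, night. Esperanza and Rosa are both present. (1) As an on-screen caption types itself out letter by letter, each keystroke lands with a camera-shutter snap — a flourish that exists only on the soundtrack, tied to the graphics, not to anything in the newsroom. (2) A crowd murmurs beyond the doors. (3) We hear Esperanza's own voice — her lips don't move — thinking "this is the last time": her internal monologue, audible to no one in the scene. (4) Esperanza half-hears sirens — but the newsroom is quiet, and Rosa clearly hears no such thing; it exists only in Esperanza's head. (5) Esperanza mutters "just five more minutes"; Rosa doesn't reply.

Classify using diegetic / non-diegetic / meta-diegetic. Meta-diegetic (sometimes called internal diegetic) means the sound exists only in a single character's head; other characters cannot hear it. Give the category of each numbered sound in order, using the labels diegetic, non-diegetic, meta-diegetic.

(1) is non-diegetic: the caption isn't part of the story world, so neither is the sound tied to it.
Sound (2): a crowd is part of the location's real environment, so diegetic.
Sound (3): internal monologue — inside Esperanza's mind, not spoken into the scene, so meta-diegetic.
Sound (4): the sound is imagined by Esperanza; nothing in the story world is producing it and Rosa can't hear it, so meta-diegetic.
(5) is diegetic: Esperanza is a character speaking aloud in the scene.

non-diegetic, diegetic, meta-diegetic, meta-diegetic, diegetic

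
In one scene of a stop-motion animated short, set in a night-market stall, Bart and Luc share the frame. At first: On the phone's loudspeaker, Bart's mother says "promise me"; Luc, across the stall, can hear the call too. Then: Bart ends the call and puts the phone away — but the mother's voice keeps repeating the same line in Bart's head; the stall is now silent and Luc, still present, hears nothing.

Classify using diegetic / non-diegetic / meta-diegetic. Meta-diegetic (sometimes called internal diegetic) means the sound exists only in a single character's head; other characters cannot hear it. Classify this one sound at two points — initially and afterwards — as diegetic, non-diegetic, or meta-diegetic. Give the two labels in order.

Initially: the loudspeaker is an in-world source; both Bart and Luc hear the call → diegetic.
Afterwards: with the phone off, the voice continues only as Bart's private mental replay — Luc can't hear it → meta-diegetic.

diegetic, meta-diegetic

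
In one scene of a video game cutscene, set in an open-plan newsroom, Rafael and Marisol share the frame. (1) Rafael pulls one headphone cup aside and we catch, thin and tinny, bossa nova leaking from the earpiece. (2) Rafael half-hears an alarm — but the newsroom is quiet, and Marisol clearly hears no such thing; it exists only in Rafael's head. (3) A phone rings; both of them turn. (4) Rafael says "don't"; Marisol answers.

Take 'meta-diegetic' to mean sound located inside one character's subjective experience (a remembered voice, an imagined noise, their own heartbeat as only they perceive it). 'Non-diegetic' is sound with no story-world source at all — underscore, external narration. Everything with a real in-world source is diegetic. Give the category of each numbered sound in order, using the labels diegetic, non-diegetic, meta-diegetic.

diegetic, meta-diegetic, diegetic, diegetic

(1) the earpiece is a real device on Rafael's head — source music → diegetic.
Sound (2): subjective to Rafael: the newsroom is silent and Marisol hears nothing, so meta-diegetic.
(3) an in-world source (a phone); characters could hear it → diegetic.
(4) spoken by a character present in the story world → diegetic.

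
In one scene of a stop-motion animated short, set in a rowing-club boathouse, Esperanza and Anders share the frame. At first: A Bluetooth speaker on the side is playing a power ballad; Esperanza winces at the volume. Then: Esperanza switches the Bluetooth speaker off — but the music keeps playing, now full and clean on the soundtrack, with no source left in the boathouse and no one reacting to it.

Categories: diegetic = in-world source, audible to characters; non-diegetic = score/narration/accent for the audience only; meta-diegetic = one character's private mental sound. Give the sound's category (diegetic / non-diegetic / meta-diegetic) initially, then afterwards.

diegetic, non-diegetic

Initially: a Bluetooth speaker is a real in-scene source and Esperanza reacts to it → diegetic.
Afterwards: there is no longer any in-world source and no one can hear it — it has become underscore → non-diegetic.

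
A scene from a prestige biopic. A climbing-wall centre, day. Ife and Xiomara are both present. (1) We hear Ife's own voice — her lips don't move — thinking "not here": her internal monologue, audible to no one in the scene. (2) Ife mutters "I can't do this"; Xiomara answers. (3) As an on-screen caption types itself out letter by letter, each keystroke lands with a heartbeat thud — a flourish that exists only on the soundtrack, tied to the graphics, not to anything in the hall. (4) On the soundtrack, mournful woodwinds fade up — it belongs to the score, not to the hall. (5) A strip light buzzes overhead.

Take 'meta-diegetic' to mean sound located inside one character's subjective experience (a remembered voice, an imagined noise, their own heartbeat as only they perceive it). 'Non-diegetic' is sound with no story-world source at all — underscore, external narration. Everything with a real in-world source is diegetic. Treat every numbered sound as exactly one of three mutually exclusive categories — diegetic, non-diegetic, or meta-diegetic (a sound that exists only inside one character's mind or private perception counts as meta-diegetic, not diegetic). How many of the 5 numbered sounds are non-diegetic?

2

Sound (1): it's Ife's unspoken thought, heard only by the audience via her subjectivity, so meta-diegetic.
Sound (2): Ife is a character speaking aloud in the scene, so diegetic.
(3) is non-diegetic: sound married to a title/caption — outside the diegesis by definition.
Sound (4): score with no on-screen or off-screen source; it exists for the audience alone, so non-diegetic.
(5) it's the actual ambient sound of the location → diegetic.
Non-diegetic: (3), (4) — that's 2.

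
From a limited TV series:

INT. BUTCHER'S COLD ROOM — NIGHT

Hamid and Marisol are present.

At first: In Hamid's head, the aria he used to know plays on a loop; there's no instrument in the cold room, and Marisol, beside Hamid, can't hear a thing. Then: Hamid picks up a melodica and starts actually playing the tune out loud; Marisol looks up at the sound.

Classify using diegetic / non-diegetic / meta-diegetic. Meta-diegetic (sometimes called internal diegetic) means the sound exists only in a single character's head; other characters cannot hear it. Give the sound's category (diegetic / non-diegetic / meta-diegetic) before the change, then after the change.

Before the change: the tune exists only as Hamid's private memory; Marisol can't hear it → meta-diegetic.
After the change: Hamid is now producing it live on a melodica, in the room, and Marisol hears it → diegetic.

meta-diegetic, diegetic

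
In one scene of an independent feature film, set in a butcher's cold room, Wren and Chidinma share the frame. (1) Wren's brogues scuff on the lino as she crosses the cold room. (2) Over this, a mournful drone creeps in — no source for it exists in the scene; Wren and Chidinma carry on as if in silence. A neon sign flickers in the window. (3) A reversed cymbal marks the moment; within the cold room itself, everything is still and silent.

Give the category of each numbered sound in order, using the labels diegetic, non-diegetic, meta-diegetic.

diegetic, non-diegetic, non-diegetic

Sound (1): Wren's footsteps are produced in the story world, so diegetic.
(2) score with no on-screen or off-screen source; it exists for the audience alone → non-diegetic.
(3) nothing in the scene produces it; it's an accent added for the audience → non-diegetic.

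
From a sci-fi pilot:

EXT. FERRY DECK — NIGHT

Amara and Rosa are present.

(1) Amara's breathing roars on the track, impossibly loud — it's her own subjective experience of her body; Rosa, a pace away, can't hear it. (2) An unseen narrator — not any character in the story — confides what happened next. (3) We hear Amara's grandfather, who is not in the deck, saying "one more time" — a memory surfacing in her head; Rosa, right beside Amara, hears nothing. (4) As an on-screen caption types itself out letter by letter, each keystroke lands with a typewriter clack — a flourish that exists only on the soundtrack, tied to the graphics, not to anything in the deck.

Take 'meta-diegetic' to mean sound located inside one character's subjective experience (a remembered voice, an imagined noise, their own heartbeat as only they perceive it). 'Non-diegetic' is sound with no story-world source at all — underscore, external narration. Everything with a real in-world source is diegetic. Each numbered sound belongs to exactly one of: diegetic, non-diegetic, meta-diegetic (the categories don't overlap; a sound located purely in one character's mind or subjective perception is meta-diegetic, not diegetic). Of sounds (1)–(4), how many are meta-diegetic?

2

Sound (1): point-of-audition from inside Amara's body; not a sound in the room, so meta-diegetic.
(2) the narrator exists outside the story world, addressing only the audience → non-diegetic.
(3) a remembered line, private to Amara — not present in the room, not audible to Rosa → meta-diegetic.
(4) is non-diegetic: it accompanies on-screen graphics, not anything inside the story world.
Meta-diegetic: (1), (3) — that's 2.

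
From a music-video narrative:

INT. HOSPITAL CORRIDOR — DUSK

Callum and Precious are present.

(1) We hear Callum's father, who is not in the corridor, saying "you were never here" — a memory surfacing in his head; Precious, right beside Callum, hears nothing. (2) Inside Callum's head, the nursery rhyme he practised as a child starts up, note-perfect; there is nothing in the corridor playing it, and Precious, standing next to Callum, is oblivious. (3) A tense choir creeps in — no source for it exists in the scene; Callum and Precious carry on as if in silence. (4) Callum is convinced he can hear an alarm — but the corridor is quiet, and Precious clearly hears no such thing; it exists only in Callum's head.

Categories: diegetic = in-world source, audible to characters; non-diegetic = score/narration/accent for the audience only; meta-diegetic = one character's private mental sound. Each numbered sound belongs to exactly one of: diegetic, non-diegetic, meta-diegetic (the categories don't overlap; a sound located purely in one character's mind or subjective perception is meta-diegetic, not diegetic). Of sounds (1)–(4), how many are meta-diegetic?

(1) a remembered line, private to Callum — not present in the room, not audible to Precious → meta-diegetic.
Sound (2): it lives in Callum's subjectivity, not in the corridor, so meta-diegetic.
(3) it has no source in the story world and no character can hear it — it's underscore → non-diegetic.
(4) is meta-diegetic: the sound is imagined by Callum; nothing in the story world is producing it and Precious can't hear it.
So 3 of the 4 are meta-diegetic: (1), (2), (4).

3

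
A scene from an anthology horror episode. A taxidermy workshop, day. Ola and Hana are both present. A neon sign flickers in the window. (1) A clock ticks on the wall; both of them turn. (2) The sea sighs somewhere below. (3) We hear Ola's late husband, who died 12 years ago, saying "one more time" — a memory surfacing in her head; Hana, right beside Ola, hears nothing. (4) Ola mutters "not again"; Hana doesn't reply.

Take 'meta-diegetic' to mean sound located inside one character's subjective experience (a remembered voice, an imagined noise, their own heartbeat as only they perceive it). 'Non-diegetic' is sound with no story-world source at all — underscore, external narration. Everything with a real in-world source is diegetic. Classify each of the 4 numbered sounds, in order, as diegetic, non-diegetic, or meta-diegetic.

diegetic, diegetic, meta-diegetic, diegetic

Sound (1): a clock is a real object/event in the scene's world, so diegetic.
(2) is diegetic: ambient/room sound belonging to the story's physical space.
Sound (3): it's Ola's recollection rendered as sound; the other character can't hear it, so meta-diegetic.
(4) is diegetic: on-screen dialogue — Ola speaks and Hana is there to hear.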